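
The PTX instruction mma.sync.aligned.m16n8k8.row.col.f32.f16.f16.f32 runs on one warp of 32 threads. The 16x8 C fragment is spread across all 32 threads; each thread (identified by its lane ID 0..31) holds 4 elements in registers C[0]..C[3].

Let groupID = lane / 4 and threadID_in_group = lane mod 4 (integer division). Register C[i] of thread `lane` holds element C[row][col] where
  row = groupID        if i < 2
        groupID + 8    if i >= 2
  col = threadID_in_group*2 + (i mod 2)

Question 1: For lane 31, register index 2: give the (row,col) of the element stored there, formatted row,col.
lane 31: gr=7 (31/4), th=3 (31%4)
i=2: r=7+8=15, c=3*2+0=6

15,6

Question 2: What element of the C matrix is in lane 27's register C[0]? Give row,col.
L=27→G=27>>2=6, T=27&3=3
[0]→row 6+0=6  col 3·2+0=6

6,6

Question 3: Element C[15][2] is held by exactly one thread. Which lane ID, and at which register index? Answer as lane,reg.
29,2

r=15→G=7,rhi=1  c=2→T=1,p=0
L=7*4+1=29  i=1*2+0=2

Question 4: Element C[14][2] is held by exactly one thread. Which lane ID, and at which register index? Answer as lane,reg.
25,2

r:14=>grp=6,rB=1  c:2=>tig=1,lo=0
L=6*4+1=25  i=1*2+0=2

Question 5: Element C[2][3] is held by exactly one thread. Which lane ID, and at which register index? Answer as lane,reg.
r: 2->gid=2,r8=0  c: 3->tid=1,i&1=1
L=2*4+1=9  i=0*2+1=1

9,1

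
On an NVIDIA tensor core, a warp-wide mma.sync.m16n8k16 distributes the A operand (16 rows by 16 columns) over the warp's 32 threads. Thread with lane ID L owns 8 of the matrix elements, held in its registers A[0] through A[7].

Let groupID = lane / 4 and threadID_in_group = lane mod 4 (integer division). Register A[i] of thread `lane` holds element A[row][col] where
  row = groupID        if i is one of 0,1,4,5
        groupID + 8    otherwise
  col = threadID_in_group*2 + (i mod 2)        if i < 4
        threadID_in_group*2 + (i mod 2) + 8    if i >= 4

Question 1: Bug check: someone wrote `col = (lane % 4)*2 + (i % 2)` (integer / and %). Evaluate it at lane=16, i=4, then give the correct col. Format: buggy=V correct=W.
buggy=0 correct=8

`(lane % 4)*2 + (i % 2)`[16,4]->0
L=16->g=16>>2=4, t=16&3=0
[4]->row 4+0=4  col 0·2+0+8=8
col: 0 vs 8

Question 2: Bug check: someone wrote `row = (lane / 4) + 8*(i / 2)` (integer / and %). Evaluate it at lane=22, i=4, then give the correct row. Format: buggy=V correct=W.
buggy=21 correct=5

`(lane / 4) + 8*(i / 2)`[22,4]->21
lane 22->22/4=5, 22 mod 4=2
i=4  r:5+0->5  c:2·2+0+8->12
row: 21 vs 5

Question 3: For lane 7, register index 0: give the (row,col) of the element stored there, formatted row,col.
7: gr=1,th=3
[0] (1+0,3*2+0+0) = (1,6)

1,6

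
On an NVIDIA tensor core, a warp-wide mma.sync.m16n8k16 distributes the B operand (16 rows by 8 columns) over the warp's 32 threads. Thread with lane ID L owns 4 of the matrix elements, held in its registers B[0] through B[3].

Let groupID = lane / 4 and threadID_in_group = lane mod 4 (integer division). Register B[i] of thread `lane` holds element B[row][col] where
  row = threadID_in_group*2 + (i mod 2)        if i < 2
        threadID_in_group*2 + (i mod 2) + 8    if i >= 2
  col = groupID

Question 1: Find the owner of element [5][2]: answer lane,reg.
10,1

c:2=>grp=2  r:5=>rB=0,tig=2,lo=1
L=2*4+2=10  i=0*2+1=1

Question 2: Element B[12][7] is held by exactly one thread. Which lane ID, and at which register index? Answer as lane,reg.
c=7⇒gr=7  r=12⇒Rb=1,th=2,odd=0
L=7*4+2=30  i=1*2+0=2

30,2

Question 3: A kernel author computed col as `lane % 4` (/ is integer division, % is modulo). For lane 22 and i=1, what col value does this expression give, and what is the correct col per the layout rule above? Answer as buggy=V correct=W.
buggy=2 correct=5

`lane % 4`[22,1]->2
22: g=5,t=2
[1] (2*2+1+0,5) = (5,5)
col: 2 vs 5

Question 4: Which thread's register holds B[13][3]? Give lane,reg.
c: 3->gid=3  r: 13->r8=1,tid=2,i&1=1
L=3*4+2=14  i=1*2+1=3

14,3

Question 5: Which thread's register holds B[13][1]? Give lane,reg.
c:1=>grp=1  r:13=>rB=1,tig=2,lo=1
L=1*4+2=6  i=1*2+1=3

6,3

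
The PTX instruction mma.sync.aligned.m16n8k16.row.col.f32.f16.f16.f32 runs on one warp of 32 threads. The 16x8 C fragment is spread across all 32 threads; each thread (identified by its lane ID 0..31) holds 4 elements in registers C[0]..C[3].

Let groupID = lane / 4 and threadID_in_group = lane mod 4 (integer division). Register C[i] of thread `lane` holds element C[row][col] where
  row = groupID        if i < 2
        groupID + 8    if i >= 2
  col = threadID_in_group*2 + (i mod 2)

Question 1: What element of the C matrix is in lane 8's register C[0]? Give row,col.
8: grp=2,tig=0
[0] (2+0,0*2+0) = (2,0)

2,0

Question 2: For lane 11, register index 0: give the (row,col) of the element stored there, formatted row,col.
2,6

11: gid=2,tid=3
[0] (2+0,3*2+0) = (2,6)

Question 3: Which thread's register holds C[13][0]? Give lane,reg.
r:13=>grp=5,rB=1  c:0=>tig=0,lo=0
L=5*4+0=20  i=1*2+0=2

20,2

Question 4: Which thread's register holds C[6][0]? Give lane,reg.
r=6→G=6,rhi=0  c=0→T=0,p=0
L=6*4+0=24  i=0*2+0=0

24,0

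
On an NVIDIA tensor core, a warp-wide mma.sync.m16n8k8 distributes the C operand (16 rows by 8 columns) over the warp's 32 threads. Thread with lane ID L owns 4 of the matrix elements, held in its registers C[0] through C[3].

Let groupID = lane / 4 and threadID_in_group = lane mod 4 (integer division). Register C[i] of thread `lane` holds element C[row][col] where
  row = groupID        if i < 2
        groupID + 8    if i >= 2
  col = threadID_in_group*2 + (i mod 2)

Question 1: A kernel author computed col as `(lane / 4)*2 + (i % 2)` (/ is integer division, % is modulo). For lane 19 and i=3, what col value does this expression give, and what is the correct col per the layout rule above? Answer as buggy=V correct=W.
buggy=9 correct=7

`(lane / 4)*2 + (i % 2)`[19,3]->9
19: gid=4,tid=3
[3] (4+8,3*2+1) = (12,7)
col: 9 vs 7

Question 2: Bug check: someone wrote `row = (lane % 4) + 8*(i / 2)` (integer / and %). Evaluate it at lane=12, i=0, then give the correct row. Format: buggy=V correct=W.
`(lane % 4) + 8*(i / 2)`[12,0]->0
L=12->g=12>>2=3, t=12&3=0
[0]->row 3+0=3  col 0·2+0=0
row: 0 vs 3

buggy=0 correct=3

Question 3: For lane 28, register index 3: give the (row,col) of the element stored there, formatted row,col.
15,1

L=28→G=28>>2=7, T=28&3=0
[3]→row 7+8=15  col 0·2+1=1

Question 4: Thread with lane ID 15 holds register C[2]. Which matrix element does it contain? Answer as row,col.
11,6

15: grp=3,tig=3
[2] (3+8,3*2+0) = (11,6)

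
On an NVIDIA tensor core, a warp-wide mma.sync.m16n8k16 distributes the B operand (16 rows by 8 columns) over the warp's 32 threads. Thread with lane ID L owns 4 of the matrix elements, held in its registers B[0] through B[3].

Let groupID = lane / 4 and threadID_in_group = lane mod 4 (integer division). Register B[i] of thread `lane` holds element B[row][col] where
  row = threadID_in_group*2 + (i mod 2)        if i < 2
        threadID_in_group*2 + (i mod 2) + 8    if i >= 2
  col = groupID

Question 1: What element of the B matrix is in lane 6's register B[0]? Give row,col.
4,1

6: gid=1,tid=2
[0] (2*2+0+0,1) = (4,1)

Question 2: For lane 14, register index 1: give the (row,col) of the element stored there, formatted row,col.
L=14->g=14>>2=3, t=14&3=2
[1]->row 2·2+1+0=5  col g=3

5,3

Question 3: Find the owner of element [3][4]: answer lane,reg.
c:4=>grp=4  r:3=>rB=0,tig=1,lo=1
L=4*4+1=17  i=0*2+1=1

17,1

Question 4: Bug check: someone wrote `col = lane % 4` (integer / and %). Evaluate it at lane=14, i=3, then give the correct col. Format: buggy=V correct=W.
buggy=2 correct=3

`lane % 4`[14,3]→2
14: G=3,T=2
[3] (2*2+1+8,3) = (13,3)
col: 2 vs 3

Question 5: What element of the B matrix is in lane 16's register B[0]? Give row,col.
lane 16=>16/4=4, 16 mod 4=0
i=0  r:2·0+0+0=>0  c:4

0,4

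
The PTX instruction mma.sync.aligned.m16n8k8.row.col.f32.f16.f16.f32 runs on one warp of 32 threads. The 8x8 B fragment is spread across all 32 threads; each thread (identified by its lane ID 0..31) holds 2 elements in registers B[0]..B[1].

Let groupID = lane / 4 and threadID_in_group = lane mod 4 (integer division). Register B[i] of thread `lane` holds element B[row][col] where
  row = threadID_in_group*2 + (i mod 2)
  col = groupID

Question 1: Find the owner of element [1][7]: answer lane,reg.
28,1

c: 7->gid=7  r: 1->tid=0,i&1=1
L=7*4+0=28  i=1=1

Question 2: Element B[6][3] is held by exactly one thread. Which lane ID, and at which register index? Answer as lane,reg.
15,0

c=3→G=3  r=6→T=3,p=0
L=3*4+3=15  i=0=0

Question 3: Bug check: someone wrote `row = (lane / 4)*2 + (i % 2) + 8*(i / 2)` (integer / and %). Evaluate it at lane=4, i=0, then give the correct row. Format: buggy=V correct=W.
buggy=2 correct=0

`(lane / 4)*2 + (i % 2) + 8*(i / 2)`[4,0]=>2
lane 4=>4/4=1, 4 mod 4=0
i=0  r:2·0+0=>0  c:1
row: 2 vs 0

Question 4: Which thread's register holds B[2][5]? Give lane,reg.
c=5⇒gr=5  r=2⇒th=1,odd=0
L=5*4+1=21  i=0=0

21,0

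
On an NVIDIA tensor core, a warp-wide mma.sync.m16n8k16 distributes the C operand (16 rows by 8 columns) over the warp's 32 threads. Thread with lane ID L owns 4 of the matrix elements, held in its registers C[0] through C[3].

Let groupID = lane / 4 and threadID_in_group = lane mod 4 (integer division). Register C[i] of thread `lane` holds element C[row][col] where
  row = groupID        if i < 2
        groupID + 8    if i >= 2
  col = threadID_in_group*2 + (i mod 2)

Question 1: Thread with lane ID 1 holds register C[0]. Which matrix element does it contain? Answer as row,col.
0,2

1: gr=0,th=1
[0] (0+0,1*2+0) = (0,2)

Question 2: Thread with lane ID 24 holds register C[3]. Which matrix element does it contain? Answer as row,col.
lane 24: g=6 (24/4), t=0 (24%4)
i=3: r=6+8=14, c=0*2+1=1

14,1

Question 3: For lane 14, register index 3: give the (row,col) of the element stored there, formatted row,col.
14: grp=3,tig=2
[3] (3+8,2*2+1) = (11,5)

11,5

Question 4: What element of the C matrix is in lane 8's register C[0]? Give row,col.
lane 8: G=2 (8/4), T=0 (8%4)
i=0: r=2+0=2, c=0*2+0=0

2,0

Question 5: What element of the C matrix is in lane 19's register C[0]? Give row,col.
19: gid=4,tid=3
[0] (4+0,3*2+0) = (4,6)

4,6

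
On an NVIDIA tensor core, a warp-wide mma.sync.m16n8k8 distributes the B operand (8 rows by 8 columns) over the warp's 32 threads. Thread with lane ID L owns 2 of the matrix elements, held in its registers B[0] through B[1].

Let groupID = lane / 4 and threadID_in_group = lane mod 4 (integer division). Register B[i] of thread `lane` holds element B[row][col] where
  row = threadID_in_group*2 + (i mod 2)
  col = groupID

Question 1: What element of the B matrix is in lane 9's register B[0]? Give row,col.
2,2

9: gr=2,th=1
[0] (1*2+0,2) = (2,2)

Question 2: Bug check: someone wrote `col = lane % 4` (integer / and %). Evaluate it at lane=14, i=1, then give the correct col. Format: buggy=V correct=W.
`lane % 4`[14,1]⇒2
L=14⇒gr=14>>2=3, th=14&3=2
[1]⇒row 2·2+1=5  col gr=3
col: 2 vs 3

buggy=2 correct=3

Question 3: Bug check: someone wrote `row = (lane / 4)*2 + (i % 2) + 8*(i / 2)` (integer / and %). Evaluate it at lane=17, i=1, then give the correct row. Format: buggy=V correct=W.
buggy=9 correct=3

`(lane / 4)*2 + (i % 2) + 8*(i / 2)`[17,1]->9
lane 17: gid=4 (17/4), tid=1 (17%4)
i=1: r=1*2+1=3, c=gid=4
row: 9 vs 3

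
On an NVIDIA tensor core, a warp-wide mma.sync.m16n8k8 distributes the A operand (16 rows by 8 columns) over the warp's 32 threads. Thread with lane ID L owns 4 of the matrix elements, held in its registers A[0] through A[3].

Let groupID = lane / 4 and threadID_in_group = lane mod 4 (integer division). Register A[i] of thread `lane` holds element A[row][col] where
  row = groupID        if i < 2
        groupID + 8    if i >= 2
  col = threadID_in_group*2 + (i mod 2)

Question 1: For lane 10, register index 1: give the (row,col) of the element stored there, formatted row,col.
2,5

10: G=2,T=2
[1] (2+0,2*2+1) = (2,5)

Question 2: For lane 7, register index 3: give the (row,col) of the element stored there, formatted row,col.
lane 7->7/4=1, 7 mod 4=3
i=3  r:1+8->9  c:2·3+1->7

9,7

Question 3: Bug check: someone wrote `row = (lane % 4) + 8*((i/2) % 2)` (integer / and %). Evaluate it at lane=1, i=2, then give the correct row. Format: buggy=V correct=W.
buggy=9 correct=8

`(lane % 4) + 8*((i/2) % 2)`[1,2]⇒9
1: gr=0,th=1
[2] (0+8,1*2+0) = (8,2)
row: 9 vs 8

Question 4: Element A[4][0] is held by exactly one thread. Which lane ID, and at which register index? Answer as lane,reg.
16,0

r: 4->gid=4,r8=0  c: 0->tid=0,i&1=0
L=4*4+0=16  i=0*2+0=0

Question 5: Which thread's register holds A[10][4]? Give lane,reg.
10,2

r=10→G=2,rhi=1  c=4→T=2,p=0
L=2*4+2=10  i=1*2+0=2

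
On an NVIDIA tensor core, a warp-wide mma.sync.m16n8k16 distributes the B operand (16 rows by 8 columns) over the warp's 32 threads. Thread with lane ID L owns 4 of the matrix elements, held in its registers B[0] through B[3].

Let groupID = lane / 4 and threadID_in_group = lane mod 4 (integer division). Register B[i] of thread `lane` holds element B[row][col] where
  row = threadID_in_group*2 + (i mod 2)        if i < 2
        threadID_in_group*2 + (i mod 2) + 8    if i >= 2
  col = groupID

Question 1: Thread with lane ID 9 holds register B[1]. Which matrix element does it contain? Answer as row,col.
lane 9→9/4=2, 9 mod 4=1
i=1  r:2·1+1+0→3  c:2

3,2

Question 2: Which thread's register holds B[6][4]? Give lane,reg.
19,0

c=4⇒gr=4  r=6⇒Rb=0,th=3,odd=0
L=4*4+3=19  i=0*2+0=0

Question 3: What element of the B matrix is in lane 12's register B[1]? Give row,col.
L=12⇒gr=12>>2=3, th=12&3=0
[1]⇒row 0·2+1+0=1  col gr=3

1,3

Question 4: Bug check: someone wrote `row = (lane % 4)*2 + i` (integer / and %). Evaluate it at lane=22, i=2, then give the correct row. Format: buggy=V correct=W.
`(lane % 4)*2 + i`[22,2]->6
lane 22->22/4=5, 22 mod 4=2
i=2  r:2·2+0+8->12  c:5
row: 6 vs 12

buggy=6 correct=12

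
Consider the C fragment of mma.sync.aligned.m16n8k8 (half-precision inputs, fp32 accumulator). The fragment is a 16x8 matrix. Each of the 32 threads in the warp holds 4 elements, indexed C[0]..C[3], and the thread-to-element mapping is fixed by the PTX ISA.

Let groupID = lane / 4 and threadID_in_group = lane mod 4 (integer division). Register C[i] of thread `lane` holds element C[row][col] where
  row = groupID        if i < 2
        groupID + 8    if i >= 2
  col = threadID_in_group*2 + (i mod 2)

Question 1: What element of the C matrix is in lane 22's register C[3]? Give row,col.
22: gr=5,th=2
[3] (5+8,2*2+1) = (13,5)

13,5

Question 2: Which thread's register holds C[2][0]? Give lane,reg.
r: 2->gid=2,r8=0  c: 0->tid=0,i&1=0
L=2*4+0=8  i=0*2+0=0

8,0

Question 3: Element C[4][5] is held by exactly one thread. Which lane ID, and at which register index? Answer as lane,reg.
18,1

r=4->g=4,rb=0  c=5->t=2,b0=1
L=4*4+2=18  i=0*2+1=1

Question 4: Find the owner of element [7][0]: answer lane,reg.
28,0

r:7=>grp=7,rB=0  c:0=>tig=0,lo=0
L=7*4+0=28  i=0*2+0=0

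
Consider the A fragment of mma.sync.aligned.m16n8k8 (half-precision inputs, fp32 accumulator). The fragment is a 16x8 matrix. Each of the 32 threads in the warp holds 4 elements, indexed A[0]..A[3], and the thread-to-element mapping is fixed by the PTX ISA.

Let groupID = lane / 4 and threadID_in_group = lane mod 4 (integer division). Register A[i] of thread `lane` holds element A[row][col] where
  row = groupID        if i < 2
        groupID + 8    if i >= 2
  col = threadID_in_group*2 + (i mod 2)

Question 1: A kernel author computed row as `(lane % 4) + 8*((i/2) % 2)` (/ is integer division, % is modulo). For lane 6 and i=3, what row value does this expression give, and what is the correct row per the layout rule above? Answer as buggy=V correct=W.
`(lane % 4) + 8*((i/2) % 2)`[6,3]->10
lane 6: gid=1 (6/4), tid=2 (6%4)
i=3: r=1+8=9, c=2*2+1=5
row: 10 vs 9

buggy=10 correct=9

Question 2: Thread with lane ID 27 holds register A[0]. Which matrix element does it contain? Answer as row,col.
lane 27: grp=6 (27/4), tig=3 (27%4)
i=0: r=6+0=6, c=3*2+0=6

6,6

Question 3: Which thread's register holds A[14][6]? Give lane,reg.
r:14=>grp=6,rB=1  c:6=>tig=3,lo=0
L=6*4+3=27  i=1*2+0=2

27,2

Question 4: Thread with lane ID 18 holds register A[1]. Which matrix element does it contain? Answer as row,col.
4,5

L=18=>grp=18>>2=4, tig=18&3=2
[1]=>row 4+0=4  col 2·2+1=5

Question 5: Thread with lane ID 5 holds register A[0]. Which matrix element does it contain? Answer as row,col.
1,2

lane 5=>5/4=1, 5 mod 4=1
i=0  r:1+0=>1  c:2·1+0=>2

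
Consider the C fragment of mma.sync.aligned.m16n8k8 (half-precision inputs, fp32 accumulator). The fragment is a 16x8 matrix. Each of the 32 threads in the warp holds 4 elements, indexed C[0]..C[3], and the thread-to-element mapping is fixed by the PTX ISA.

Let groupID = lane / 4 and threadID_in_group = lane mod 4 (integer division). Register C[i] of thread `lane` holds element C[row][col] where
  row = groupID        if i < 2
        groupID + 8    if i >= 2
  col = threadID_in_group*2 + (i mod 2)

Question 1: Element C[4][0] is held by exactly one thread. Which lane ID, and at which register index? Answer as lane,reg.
r=4⇒gr=4,Rb=0  c=0⇒th=0,odd=0
L=4*4+0=16  i=0*2+0=0

16,0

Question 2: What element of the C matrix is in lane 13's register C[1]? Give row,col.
3,3

lane 13⇒13/4=3, 13 mod 4=1
i=1  r:3+0⇒3  c:2·1+1⇒3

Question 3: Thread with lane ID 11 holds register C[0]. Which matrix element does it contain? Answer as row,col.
2,6

11: gr=2,th=3
[0] (2+0,3*2+0) = (2,6)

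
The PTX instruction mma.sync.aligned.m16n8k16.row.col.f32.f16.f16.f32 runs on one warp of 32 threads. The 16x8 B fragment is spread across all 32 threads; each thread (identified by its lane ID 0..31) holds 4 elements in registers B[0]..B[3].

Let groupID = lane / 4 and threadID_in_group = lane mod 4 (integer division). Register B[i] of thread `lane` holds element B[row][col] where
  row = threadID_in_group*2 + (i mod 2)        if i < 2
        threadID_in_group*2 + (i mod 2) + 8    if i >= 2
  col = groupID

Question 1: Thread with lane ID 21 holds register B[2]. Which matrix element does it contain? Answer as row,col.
10,5

lane 21: grp=5 (21/4), tig=1 (21%4)
i=2: r=1*2+0+8=10, c=grp=5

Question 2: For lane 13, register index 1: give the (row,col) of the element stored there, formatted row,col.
13: gr=3,th=1
[1] (1*2+1+0,3) = (3,3)

3,3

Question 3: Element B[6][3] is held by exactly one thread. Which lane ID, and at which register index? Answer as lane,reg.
15,0

c=3→G=3  r=6→rhi=0,T=3,p=0
L=3*4+3=15  i=0*2+0=0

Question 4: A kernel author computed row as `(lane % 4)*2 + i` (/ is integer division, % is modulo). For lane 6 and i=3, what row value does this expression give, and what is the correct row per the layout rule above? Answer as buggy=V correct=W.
buggy=7 correct=13

`(lane % 4)*2 + i`[6,3]→7
lane 6: G=1 (6/4), T=2 (6%4)
i=3: r=2*2+1+8=13, c=G=1
row: 7 vs 13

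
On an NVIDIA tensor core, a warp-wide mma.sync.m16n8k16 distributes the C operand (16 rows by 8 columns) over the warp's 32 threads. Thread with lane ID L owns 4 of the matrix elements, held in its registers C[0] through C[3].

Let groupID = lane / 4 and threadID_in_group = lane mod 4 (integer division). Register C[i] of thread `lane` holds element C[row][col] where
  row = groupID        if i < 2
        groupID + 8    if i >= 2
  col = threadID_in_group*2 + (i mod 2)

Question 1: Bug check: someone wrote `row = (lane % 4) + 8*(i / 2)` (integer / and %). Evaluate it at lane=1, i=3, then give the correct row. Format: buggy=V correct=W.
`(lane % 4) + 8*(i / 2)`[1,3]->9
lane 1: gid=0 (1/4), tid=1 (1%4)
i=3: r=0+8=8, c=1*2+1=3
row: 9 vs 8

buggy=9 correct=8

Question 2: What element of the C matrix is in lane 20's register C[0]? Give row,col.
5,0

20: grp=5,tig=0
[0] (5+0,0*2+0) = (5,0)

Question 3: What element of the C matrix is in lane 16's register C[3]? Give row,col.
12,1

lane 16: g=4 (16/4), t=0 (16%4)
i=3: r=4+8=12, c=0*2+1=1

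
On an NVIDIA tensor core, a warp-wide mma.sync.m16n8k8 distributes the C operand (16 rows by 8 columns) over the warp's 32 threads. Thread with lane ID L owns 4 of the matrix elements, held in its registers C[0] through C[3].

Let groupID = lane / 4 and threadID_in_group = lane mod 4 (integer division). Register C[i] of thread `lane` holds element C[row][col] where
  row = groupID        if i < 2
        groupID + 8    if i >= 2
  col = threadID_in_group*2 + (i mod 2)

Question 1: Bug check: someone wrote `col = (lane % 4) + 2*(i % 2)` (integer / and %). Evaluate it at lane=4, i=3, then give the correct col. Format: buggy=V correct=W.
buggy=2 correct=1

`(lane % 4) + 2*(i % 2)`[4,3]⇒2
lane 4: gr=1 (4/4), th=0 (4%4)
i=3: r=1+8=9, c=0*2+1=1
col: 2 vs 1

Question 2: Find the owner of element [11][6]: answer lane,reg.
15,2

r=11→G=3,rhi=1  c=6→T=3,p=0
L=3*4+3=15  i=1*2+0=2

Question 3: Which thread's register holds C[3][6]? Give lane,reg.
r: 3->gid=3,r8=0  c: 6->tid=3,i&1=0
L=3*4+3=15  i=0*2+0=0

15,0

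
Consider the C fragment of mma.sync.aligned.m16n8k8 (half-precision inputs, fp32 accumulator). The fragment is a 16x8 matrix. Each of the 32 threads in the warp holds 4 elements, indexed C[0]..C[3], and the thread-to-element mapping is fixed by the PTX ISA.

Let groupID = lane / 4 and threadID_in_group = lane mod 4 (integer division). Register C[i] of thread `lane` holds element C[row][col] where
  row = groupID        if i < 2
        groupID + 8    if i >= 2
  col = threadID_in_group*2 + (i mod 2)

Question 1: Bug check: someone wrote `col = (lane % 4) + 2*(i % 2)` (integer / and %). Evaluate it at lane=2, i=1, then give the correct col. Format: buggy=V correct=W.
buggy=4 correct=5

`(lane % 4) + 2*(i % 2)`[2,1]=>4
lane 2: grp=0 (2/4), tig=2 (2%4)
i=1: r=0+0=0, c=2*2+1=5
col: 4 vs 5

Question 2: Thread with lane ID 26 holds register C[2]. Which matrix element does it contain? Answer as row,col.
14,4

26: g=6,t=2
[2] (6+8,2*2+0) = (14,4)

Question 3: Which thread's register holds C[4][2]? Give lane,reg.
r: 4->gid=4,r8=0  c: 2->tid=1,i&1=0
L=4*4+1=17  i=0*2+0=0

17,0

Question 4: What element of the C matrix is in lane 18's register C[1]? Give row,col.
L=18⇒gr=18>>2=4, th=18&3=2
[1]⇒row 4+0=4  col 2·2+1=5

4,5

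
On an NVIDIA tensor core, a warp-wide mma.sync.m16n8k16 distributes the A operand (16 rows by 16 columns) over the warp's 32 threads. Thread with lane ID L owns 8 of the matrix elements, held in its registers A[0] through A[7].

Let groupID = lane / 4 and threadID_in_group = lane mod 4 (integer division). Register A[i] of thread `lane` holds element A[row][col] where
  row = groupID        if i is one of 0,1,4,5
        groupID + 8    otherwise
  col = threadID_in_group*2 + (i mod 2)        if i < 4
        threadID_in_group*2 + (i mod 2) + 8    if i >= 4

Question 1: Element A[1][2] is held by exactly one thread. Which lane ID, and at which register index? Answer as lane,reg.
5,0

r:1=>grp=1,rB=0  c:2=>cB=0,tig=1,lo=0
L=1*4+1=5  i=0*4+0*2+0=0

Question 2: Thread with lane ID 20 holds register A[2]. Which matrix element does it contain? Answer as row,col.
L=20→G=20>>2=5, T=20&3=0
[2]→row 5+8=13  col 0·2+0+0=0

13,0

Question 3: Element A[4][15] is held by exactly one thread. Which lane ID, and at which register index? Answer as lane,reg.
19,5

r=4⇒gr=4,Rb=0  c=15⇒Cb=1,th=3,odd=1
L=4*4+3=19  i=1*4+0*2+1=5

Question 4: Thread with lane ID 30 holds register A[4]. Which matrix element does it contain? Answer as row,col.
7,12

30: G=7,T=2
[4] (7+0,2*2+0+8) = (7,12)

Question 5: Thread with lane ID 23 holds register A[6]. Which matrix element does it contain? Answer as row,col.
lane 23→23/4=5, 23 mod 4=3
i=6  r:5+8→13  c:2·3+0+8→14

13,14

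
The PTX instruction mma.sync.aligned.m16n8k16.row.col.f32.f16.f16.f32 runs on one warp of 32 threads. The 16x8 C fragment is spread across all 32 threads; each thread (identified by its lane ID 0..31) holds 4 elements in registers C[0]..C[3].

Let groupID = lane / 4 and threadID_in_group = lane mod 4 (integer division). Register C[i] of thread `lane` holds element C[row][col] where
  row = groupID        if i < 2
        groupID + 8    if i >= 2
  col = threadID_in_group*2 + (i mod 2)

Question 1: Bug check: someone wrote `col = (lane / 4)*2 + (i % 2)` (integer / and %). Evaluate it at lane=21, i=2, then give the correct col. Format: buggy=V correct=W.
`(lane / 4)*2 + (i % 2)`[21,2]->10
21: gid=5,tid=1
[2] (5+8,1*2+0) = (13,2)
col: 10 vs 2

buggy=10 correct=2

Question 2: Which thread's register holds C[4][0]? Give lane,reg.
16,0

r=4->g=4,rb=0  c=0->t=0,b0=0
L=4*4+0=16  i=0*2+0=0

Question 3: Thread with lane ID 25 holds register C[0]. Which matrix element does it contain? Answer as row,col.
lane 25=>25/4=6, 25 mod 4=1
i=0  r:6+0=>6  c:2·1+0=>2

6,2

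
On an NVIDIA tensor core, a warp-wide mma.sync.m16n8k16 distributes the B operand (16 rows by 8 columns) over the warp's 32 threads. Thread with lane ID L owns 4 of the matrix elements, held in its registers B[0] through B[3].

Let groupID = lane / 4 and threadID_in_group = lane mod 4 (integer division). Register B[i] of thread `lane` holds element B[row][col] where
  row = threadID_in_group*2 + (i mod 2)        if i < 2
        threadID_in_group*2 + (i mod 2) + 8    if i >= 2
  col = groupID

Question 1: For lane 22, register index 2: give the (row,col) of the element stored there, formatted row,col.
12,5

lane 22: gid=5 (22/4), tid=2 (22%4)
i=2: r=2*2+0+8=12, c=gid=5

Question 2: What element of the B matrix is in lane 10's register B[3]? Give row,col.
lane 10: gid=2 (10/4), tid=2 (10%4)
i=3: r=2*2+1+8=13, c=gid=2

13,2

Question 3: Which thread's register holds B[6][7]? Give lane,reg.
c: 7->gid=7  r: 6->r8=0,tid=3,i&1=0
L=7*4+3=31  i=0*2+0=0

31,0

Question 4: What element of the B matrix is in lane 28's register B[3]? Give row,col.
L=28->g=28>>2=7, t=28&3=0
[3]->row 0·2+1+8=9  col g=7

9,7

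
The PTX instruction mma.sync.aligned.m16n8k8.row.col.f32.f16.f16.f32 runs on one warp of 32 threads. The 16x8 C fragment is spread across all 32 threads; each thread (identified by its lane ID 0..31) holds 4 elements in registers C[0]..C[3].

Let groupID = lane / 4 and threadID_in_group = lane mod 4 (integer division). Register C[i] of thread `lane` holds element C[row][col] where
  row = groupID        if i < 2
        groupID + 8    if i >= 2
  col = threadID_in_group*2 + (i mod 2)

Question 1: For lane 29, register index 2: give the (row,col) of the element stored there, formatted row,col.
L=29=>grp=29>>2=7, tig=29&3=1
[2]=>row 7+8=15  col 1·2+0=2

15,2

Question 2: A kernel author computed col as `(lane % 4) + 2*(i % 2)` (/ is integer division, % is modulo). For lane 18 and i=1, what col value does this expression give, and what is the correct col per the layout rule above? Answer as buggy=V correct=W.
`(lane % 4) + 2*(i % 2)`[18,1]->4
lane 18->18/4=4, 18 mod 4=2
i=1  r:4+0->4  c:2·2+1->5
col: 4 vs 5

buggy=4 correct=5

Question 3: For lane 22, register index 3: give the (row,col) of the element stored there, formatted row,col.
13,5

22: gr=5,th=2
[3] (5+8,2*2+1) = (13,5)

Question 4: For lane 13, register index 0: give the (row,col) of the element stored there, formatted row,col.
3,2

lane 13→13/4=3, 13 mod 4=1
i=0  r:3+0→3  c:2·1+0→2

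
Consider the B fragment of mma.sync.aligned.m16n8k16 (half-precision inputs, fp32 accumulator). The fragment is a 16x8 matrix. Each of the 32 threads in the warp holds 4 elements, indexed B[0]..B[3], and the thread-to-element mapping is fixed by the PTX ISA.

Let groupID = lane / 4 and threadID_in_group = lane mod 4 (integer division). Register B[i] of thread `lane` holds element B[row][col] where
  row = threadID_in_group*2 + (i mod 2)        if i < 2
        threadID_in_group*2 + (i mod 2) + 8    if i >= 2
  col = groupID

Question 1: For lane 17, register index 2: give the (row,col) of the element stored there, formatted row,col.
lane 17: gid=4 (17/4), tid=1 (17%4)
i=2: r=1*2+0+8=10, c=gid=4

10,4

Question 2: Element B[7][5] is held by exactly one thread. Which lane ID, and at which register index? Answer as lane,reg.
23,1

c: 5->gid=5  r: 7->r8=0,tid=3,i&1=1
L=5*4+3=23  i=0*2+1=1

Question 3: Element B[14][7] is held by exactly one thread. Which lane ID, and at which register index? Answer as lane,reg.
31,2

c=7→G=7  r=14→rhi=1,T=3,p=0
L=7*4+3=31  i=1*2+0=2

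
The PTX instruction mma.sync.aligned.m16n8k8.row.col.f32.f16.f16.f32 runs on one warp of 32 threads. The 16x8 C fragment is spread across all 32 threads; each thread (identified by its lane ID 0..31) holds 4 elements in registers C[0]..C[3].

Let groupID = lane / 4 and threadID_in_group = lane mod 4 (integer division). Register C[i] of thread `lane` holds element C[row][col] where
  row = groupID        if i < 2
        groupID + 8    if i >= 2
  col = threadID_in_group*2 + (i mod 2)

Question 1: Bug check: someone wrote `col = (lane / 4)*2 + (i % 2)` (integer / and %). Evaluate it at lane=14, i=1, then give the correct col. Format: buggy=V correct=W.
buggy=7 correct=5

`(lane / 4)*2 + (i % 2)`[14,1]->7
lane 14: gid=3 (14/4), tid=2 (14%4)
i=1: r=3+0=3, c=2*2+1=5
col: 7 vs 5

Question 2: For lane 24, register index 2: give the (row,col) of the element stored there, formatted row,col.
14,0

24: G=6,T=0
[2] (6+8,0*2+0) = (14,0)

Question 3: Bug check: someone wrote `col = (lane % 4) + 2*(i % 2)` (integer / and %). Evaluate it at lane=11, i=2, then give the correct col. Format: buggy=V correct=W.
`(lane % 4) + 2*(i % 2)`[11,2]⇒3
L=11⇒gr=11>>2=2, th=11&3=3
[2]⇒row 2+8=10  col 3·2+0=6
col: 3 vs 6

buggy=3 correct=6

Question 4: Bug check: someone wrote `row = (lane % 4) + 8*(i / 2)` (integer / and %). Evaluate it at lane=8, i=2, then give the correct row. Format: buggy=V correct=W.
buggy=8 correct=10

`(lane % 4) + 8*(i / 2)`[8,2]⇒8
L=8⇒gr=8>>2=2, th=8&3=0
[2]⇒row 2+8=10  col 0·2+0=0
row: 8 vs 10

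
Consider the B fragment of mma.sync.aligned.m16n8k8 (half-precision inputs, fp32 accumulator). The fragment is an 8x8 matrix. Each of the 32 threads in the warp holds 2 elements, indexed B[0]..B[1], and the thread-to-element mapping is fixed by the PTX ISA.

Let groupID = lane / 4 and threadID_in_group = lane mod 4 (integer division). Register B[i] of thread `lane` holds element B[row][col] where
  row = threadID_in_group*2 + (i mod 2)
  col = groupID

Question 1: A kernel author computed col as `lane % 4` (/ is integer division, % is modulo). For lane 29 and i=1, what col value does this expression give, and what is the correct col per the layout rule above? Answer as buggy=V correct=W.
buggy=1 correct=7

`lane % 4`[29,1]->1
lane 29->29/4=7, 29 mod 4=1
i=1  r:2·1+1->3  c:7
col: 1 vs 7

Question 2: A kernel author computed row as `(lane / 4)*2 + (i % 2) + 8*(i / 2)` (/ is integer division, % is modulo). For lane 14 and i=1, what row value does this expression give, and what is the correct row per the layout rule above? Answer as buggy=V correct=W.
buggy=7 correct=5

`(lane / 4)*2 + (i % 2) + 8*(i / 2)`[14,1]->7
14: g=3,t=2
[1] (2*2+1,3) = (5,3)
row: 7 vs 5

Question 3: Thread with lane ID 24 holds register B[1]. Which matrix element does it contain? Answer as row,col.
1,6

lane 24: gr=6 (24/4), th=0 (24%4)
i=1: r=0*2+1=1, c=gr=6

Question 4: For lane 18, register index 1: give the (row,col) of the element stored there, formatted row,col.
lane 18=>18/4=4, 18 mod 4=2
i=1  r:2·2+1=>5  c:4

5,4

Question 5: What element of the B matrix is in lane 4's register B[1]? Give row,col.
lane 4: gr=1 (4/4), th=0 (4%4)
i=1: r=0*2+1=1, c=gr=1

1,1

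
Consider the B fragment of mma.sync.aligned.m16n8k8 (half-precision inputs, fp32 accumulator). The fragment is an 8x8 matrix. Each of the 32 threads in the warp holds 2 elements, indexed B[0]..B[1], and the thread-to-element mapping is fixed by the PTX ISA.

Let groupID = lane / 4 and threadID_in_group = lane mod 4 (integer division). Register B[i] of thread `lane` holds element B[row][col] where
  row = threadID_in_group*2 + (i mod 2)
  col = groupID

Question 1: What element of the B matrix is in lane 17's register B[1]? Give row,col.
17: G=4,T=1
[1] (1*2+1,4) = (3,4)

3,4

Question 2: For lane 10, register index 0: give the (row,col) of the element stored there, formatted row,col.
lane 10: grp=2 (10/4), tig=2 (10%4)
i=0: r=2*2+0=4, c=grp=2

4,2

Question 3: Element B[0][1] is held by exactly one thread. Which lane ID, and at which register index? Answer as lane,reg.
4,0

c=1→G=1  r=0→T=0,p=0
L=1*4+0=4  i=0=0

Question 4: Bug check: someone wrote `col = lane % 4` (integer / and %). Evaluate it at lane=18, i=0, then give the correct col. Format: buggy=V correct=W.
`lane % 4`[18,0]⇒2
18: gr=4,th=2
[0] (2*2+0,4) = (4,4)
col: 2 vs 4

buggy=2 correct=4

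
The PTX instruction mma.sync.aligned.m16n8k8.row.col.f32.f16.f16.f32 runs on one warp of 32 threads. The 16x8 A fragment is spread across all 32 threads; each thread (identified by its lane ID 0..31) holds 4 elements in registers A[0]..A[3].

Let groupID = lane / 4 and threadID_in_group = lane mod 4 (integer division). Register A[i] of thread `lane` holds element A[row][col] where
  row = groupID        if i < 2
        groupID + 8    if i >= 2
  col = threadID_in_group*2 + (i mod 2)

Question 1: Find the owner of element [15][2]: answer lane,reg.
29,2

r:15=>grp=7,rB=1  c:2=>tig=1,lo=0
L=7*4+1=29  i=1*2+0=2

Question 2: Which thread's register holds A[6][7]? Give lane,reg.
27,1

r=6→G=6,rhi=0  c=7→T=3,p=1
L=6*4+3=27  i=0*2+1=1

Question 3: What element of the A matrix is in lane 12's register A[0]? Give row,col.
12: G=3,T=0
[0] (3+0,0*2+0) = (3,0)

3,0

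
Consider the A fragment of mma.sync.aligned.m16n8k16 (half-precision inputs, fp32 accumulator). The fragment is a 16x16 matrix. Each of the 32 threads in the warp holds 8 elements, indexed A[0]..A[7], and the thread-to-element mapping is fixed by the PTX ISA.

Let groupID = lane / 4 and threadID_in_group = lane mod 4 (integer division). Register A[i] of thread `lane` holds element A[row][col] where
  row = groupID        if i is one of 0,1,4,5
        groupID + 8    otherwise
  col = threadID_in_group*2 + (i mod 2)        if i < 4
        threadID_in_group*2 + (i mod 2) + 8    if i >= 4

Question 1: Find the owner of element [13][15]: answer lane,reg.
r=13→G=5,rhi=1  c=15→chi=1,T=3,p=1
L=5*4+3=23  i=1*4+1*2+1=7

23,7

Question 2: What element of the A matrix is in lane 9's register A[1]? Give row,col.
9: grp=2,tig=1
[1] (2+0,1*2+1+0) = (2,3)

2,3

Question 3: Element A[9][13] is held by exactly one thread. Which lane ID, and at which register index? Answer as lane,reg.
r=9⇒gr=1,Rb=1  c=13⇒Cb=1,th=2,odd=1
L=1*4+2=6  i=1*4+1*2+1=7

6,7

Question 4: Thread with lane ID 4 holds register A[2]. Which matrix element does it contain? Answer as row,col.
L=4->g=4>>2=1, t=4&3=0
[2]->row 1+8=9  col 0·2+0+0=0

9,0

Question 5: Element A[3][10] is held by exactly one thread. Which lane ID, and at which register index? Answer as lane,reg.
r=3->g=3,rb=0  c=10->cb=1,t=1,b0=0
L=3*4+1=13  i=1*4+0*2+0=4

13,4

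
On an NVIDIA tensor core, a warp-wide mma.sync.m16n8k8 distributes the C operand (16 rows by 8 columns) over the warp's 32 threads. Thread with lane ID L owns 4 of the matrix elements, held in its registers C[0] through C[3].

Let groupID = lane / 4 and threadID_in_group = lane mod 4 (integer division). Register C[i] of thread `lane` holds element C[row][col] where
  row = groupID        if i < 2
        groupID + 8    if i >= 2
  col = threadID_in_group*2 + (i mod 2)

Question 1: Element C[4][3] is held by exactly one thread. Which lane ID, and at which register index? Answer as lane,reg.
17,1

r=4->g=4,rb=0  c=3->t=1,b0=1
L=4*4+1=17  i=0*2+1=1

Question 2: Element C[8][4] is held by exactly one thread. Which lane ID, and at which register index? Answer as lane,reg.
r=8→G=0,rhi=1  c=4→T=2,p=0
L=0*4+2=2  i=1*2+0=2

2,2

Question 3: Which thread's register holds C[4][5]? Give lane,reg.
r=4→G=4,rhi=0  c=5→T=2,p=1
L=4*4+2=18  i=0*2+1=1

18,1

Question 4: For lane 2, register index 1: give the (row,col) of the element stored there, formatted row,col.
0,5

L=2=>grp=2>>2=0, tig=2&3=2
[1]=>row 0+0=0  col 2·2+1=5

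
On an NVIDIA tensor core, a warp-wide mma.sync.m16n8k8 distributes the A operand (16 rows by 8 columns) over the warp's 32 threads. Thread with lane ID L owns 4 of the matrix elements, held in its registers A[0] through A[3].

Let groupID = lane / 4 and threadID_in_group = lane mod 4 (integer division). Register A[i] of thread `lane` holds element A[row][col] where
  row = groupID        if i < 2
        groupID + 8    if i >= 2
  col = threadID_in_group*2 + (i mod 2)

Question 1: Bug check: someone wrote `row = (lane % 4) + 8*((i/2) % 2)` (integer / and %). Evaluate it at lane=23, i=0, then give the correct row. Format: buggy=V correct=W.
`(lane % 4) + 8*((i/2) % 2)`[23,0]⇒3
L=23⇒gr=23>>2=5, th=23&3=3
[0]⇒row 5+0=5  col 3·2+0=6
row: 3 vs 5

buggy=3 correct=5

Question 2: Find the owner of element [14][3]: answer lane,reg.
r:14=>grp=6,rB=1  c:3=>tig=1,lo=1
L=6*4+1=25  i=1*2+1=3

25,3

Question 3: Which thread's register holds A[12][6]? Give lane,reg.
19,2

r: 12->gid=4,r8=1  c: 6->tid=3,i&1=0
L=4*4+3=19  i=1*2+0=2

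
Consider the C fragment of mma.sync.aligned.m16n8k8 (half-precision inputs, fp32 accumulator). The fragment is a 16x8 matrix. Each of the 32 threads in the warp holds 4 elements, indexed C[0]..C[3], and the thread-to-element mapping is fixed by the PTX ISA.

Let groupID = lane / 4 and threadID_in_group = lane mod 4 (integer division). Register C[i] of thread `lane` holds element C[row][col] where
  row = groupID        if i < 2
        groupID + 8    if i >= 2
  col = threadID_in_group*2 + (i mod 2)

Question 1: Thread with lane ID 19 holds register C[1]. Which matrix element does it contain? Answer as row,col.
4,7

lane 19: gid=4 (19/4), tid=3 (19%4)
i=1: r=4+0=4, c=3*2+1=7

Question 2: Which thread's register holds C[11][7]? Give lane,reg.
r: 11->gid=3,r8=1  c: 7->tid=3,i&1=1
L=3*4+3=15  i=1*2+1=3

15,3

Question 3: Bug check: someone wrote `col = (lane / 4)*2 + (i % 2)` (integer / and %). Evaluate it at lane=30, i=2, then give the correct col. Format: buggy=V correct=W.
`(lane / 4)*2 + (i % 2)`[30,2]⇒14
lane 30⇒30/4=7, 30 mod 4=2
i=2  r:7+8⇒15  c:2·2+0⇒4
col: 14 vs 4

buggy=14 correct=4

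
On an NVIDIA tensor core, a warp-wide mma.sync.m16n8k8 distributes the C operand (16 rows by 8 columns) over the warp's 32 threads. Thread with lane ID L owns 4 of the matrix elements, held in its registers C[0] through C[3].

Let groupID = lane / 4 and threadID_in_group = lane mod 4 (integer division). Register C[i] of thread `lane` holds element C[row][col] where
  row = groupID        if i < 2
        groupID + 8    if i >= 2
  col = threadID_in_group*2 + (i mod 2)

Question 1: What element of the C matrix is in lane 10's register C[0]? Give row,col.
2,4

lane 10: gr=2 (10/4), th=2 (10%4)
i=0: r=2+0=2, c=2*2+0=4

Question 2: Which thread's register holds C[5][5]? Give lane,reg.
r=5→G=5,rhi=0  c=5→T=2,p=1
L=5*4+2=22  i=0*2+1=1

22,1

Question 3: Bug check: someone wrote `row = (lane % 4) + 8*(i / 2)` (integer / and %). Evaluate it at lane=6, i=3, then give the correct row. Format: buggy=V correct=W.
`(lane % 4) + 8*(i / 2)`[6,3]=>10
lane 6: grp=1 (6/4), tig=2 (6%4)
i=3: r=1+8=9, c=2*2+1=5
row: 10 vs 9

buggy=10 correct=9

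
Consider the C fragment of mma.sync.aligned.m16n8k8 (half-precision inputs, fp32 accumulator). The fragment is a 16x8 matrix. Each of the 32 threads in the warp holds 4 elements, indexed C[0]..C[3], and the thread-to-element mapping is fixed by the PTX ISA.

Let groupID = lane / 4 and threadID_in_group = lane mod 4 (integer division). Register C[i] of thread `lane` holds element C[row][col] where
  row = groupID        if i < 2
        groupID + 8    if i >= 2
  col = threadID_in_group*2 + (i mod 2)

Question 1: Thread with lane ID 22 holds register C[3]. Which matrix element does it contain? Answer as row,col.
13,5

L=22->gid=22>>2=5, tid=22&3=2
[3]->row 5+8=13  col 2·2+1=5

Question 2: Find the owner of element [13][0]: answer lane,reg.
r: 13->gid=5,r8=1  c: 0->tid=0,i&1=0
L=5*4+0=20  i=1*2+0=2

20,2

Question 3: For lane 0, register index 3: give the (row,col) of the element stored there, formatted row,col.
8,1

lane 0: gr=0 (0/4), th=0 (0%4)
i=3: r=0+8=8, c=0*2+1=1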